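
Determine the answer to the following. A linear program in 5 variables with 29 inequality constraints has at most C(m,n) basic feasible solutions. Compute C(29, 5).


Each vertex corresponds to some choice of n active constraints out of m, so the number of vertices is at most C(m, n) = m! / (n!(m-n)!).
m = 29, n = 5
Numerator: 29 * 28 * 27 * 26 * 25
Denominator: 5! = 120
C(29, 5) = 118755


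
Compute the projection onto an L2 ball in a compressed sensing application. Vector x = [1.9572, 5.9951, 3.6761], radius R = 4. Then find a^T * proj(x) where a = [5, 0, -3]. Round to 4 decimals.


Step 1: Compute ||x|| (intermediates to 6 decimals).
||x|| = sqrt(1.9572^2 + 5.9951^2 + 3.6761^2) = 7.299696
Step 2: Project.
Since ||x|| > R, scale = R/||x|| = 4/7.299696 = 0.547968, proj(x) = scale * x
proj(x) = [1.072483, 3.285123, 2.014385]
Step 3: Dot product.
a^T * proj(x) = 5*1.072483 + 0*3.285123 - 3*2.014385 = -0.6807


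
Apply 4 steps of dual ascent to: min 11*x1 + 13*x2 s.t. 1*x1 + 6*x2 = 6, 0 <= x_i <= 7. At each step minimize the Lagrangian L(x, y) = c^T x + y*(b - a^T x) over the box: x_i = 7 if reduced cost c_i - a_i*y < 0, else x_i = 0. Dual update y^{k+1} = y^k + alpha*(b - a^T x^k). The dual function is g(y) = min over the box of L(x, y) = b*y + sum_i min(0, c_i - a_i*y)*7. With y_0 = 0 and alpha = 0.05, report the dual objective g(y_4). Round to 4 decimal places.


Dual ascent for LP: min 11*x1 + 13*x2, 1*x1 + 6*x2 = 6, 0 <= x_i <= 7
Step 1: y^k = 0.0, reduced costs: (11.0, 13.0)
  x^k = (0.0, 0.0), subgradient = b - a^T x = 6.0
  y^{k+1} = 0.0 + 0.05*6.0 = 0.3
Step 2: y^k = 0.3, reduced costs: (10.7, 11.2)
  x^k = (0.0, 0.0), subgradient = b - a^T x = 6.0
  y^{k+1} = 0.3 + 0.05*6.0 = 0.6
Step 3: y^k = 0.6, reduced costs: (10.4, 9.4)
  x^k = (0.0, 0.0), subgradient = b - a^T x = 6.0
  y^{k+1} = 0.6 + 0.05*6.0 = 0.9
Step 4: y^k = 0.9, reduced costs: (10.1, 7.6)
  x^k = (0.0, 0.0), subgradient = b - a^T x = 6.0
  y^{k+1} = 0.9 + 0.05*6.0 = 1.2
Dual objective at y_4 = 1.2: reduced costs (9.8, 5.8), box minimizer x = (0.0, 0.0)
g(y_4) = b*y + (c1 - a1*y)*x1 + (c2 - a2*y)*x2 = 6*1.2 + 9.8*0.0 + 5.8*0.0 = 7.2 + 0.0 + 0.0 = 7.2


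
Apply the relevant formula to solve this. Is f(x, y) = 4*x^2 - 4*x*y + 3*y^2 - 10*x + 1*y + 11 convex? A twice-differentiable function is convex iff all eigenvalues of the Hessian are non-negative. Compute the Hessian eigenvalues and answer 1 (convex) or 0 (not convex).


The Hessian of f(x,y) = 4*x^2 - 4*x*y + 3*y^2 - 10*x + 1*y + 11 is:
H = [[8, -4], [-4, 6]]
Trace = 8 + 6 = 14
Determinant = 8*6 - (-4)^2 = 32
Discriminant = (14)^2 - 4*32 = 68.0
Eigenvalues: lambda_1 = 2.8769, lambda_2 = 11.1231
The function is convex.

1


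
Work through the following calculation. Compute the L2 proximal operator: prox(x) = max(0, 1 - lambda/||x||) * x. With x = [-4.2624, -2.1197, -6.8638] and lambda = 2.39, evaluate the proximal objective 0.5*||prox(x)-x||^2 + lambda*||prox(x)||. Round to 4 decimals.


Step 1: Compute ||x||.
||x|| = 8.353
Step 2: Compute scaling factor.
scale = max(0, 1 - 2.39/8.353) = 0.7139
Step 3: prox(x) = [-3.0428, -1.5132, -4.8999]
||prox(x)|| = 5.963
Step 4: Proximal objective.
0.5*||prox-x||^2 = 2.8561
lambda*||prox|| = 14.2516
Total = 17.1077


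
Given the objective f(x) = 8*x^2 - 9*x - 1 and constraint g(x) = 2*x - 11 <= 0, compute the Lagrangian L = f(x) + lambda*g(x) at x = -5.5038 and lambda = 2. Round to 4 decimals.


Step 1: Evaluate f(x).
f(-5.5038) = 8*(-5.5038)^2 - 9*(-5.5038) - 1 = 290.8687
Step 2: Evaluate g(x).
g(-5.5038) = 2*-5.5038 - 11 = -22.0076
Step 3: Compute Lagrangian.
L = 290.8687 + 2*-22.0076 = 246.8535


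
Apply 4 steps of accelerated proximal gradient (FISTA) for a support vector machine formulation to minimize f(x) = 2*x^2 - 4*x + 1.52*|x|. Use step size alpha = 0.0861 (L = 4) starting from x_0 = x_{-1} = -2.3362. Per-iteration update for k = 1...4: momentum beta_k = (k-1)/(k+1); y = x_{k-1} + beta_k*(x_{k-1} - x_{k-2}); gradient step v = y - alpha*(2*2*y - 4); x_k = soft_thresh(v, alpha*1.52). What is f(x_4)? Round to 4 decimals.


FISTA on f(x) = 2*x^2 - 4*x + 1.52*|x|
L = 4, alpha = 0.0861
Iteration 1: beta = 0.0, y = -2.3362 + 0.0*(-2.3362 + 2.3362) = -2.3362
  grad(y) = -13.3448, v = y - alpha*grad = -1.1872
  prox(v) = soft_thresh(-1.1872, 0.1309) = -1.0563
Iteration 2: beta = 0.3333, y = -1.0563 + 0.3333*(-1.0563 + 2.3362) = -0.6297
  grad(y) = -6.5189, v = y - alpha*grad = -0.0684
  prox(v) = soft_thresh(-0.0684, 0.1309) = 0.0
Iteration 3: beta = 0.5, y = 0.0 + 0.5*(0.0 + 1.0563) = 0.5282
  grad(y) = -1.8873, v = y - alpha*grad = 0.6907
  prox(v) = soft_thresh(0.6907, 0.1309) = 0.5598
Iteration 4: beta = 0.6, y = 0.5598 + 0.6*(0.5598 - 0.0) = 0.8957
  grad(y) = -0.4173, v = y - alpha*grad = 0.9316
  prox(v) = soft_thresh(0.9316, 0.1309) = 0.8007
f(x_4) = 2*0.8007^2 - 4*0.8007 + 1.52*|0.8007| = -0.7035


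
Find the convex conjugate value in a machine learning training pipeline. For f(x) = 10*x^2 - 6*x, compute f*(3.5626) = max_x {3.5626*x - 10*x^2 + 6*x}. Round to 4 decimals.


f*(y) = sup_x {y*x - a*x^2 - b*x} = sup_x {(y-b)*x - a*x^2}
FOC: (y - b) - 2a*x = 0 => x* = (y - b)/(2a)
x* = (3.5626 + 6)/(2*10) = 0.4781
f*(3.5626) = (y-b)^2/(4a) = (3.5626 + 6)^2/(4*10)
= 91.4433/40 = 2.2861


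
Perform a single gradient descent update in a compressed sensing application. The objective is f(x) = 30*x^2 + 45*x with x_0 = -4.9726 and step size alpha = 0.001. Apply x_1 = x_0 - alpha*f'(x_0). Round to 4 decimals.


We compute the gradient at x_0 and apply the update.
f'(x) = 60*x + 45
f'(-4.9726) = 60*-4.9726 + 45 = -253.356
x_1 = -4.9726 - 0.001*-253.356 = -4.7192


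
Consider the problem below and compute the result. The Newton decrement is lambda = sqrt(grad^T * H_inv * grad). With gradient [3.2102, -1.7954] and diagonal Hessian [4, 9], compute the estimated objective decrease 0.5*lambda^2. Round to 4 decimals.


Step 1: H is diagonal, so H^(-1) * g = [0.8026, -0.1995].
Step 2: g^T H^(-1) g = sum_i g_i^2 / H_ii
  = (3.2102)^2/4 + (-1.7954)^2/9
  = 2.5763 + 0.3582 = 2.9345
Step 3: Objective decrease = 0.5 * g^T H^(-1) g = 1.4673


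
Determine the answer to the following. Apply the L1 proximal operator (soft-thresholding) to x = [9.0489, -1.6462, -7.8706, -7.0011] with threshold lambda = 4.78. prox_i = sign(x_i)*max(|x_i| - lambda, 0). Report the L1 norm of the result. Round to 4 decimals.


Soft-thresholding with lambda = 4.78:
prox(9.0489) = sign(9.0489)*max(|9.0489| - 4.78, 0) = 4.2689
prox(-1.6462) = sign(-1.6462)*max(|-1.6462| - 4.78, 0) = 0.0
prox(-7.8706) = sign(-7.8706)*max(|-7.8706| - 4.78, 0) = -3.0906
prox(-7.0011) = sign(-7.0011)*max(|-7.0011| - 4.78, 0) = -2.2211
prox(x) = [4.2689, 0.0, -3.0906, -2.2211]
||prox(x)||_1 = 4.2689 + 0.0 + 3.0906 + 2.2211 = 9.5806


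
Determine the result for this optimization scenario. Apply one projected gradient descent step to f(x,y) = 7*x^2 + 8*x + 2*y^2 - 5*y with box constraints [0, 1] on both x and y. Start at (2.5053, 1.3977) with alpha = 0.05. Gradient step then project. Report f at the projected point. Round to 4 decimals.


Step 1: Compute gradient at (2.5053, 1.3977).
grad_x = 2*7*2.5053 + 8 = 43.0742
grad_y = 2*2*1.3977 - 5 = 0.5908
Step 2: Gradient step.
x_raw = 2.5053 - 0.05*43.0742 = 0.3516
y_raw = 1.3977 - 0.05*0.5908 = 1.3682
Step 3: Project onto [0, 1].
x_proj = clip(0.3516) = 0.3516
y_proj = clip(1.3682) = 1.0
Step 4: Evaluate f.
f(0.3516, 1.0) = 0.678


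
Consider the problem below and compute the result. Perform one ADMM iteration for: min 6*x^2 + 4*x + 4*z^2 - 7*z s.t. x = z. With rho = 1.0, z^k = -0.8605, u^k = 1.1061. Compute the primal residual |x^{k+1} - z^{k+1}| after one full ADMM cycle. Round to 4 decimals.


ADMM iteration with rho = 1.0, z^k = -0.8605, u^k = 1.1061
Step 1: x-update.
Minimize 6*x^2 + 4*x + (1.0/2)*(x + 0.8605 + 1.1061)^2
FOC: (2*6 + 1.0)*x = -4 + 1.0*(-0.8605 - 1.1061)
x^{k+1} = -0.459
Step 2: z-update.
Minimize 4*z^2 - 7*z + (1.0/2)*(-0.459 - z + 1.1061)^2
FOC: (2*4 + 1.0)*z = 7 + 1.0*(-0.459 + 1.1061)
z^{k+1} = 0.8497
Step 3: u-update.
u^{k+1} = 1.1061 - 0.459 - 0.8497 = -0.2026
Step 4: Primal residual = |-0.459 - 0.8497| = 1.3087


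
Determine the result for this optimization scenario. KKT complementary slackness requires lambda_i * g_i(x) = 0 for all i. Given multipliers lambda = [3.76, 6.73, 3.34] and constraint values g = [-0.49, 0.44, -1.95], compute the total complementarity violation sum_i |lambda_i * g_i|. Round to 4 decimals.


KKT complementary slackness check:
lambda_1 * g_1 = 3.76 * -0.49 = -1.8424
lambda_2 * g_2 = 6.73 * 0.44 = 2.9612
lambda_3 * g_3 = 3.34 * -1.95 = -6.513
Total violation = 1.8424 + 2.9612 + 6.513 = 11.3166


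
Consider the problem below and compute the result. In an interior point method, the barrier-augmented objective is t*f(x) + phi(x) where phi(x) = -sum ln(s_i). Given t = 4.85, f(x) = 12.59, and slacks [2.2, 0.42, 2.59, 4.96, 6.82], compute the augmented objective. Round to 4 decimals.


Step 1: Compute log-barrier.
ln values: [0.7885, -0.8675, 0.9517, 1.6014, 1.9199]
phi = -(0.7885 - 0.8675 + 0.9517 + 1.6014 + 1.9199) = -4.3939
Step 2: Compute augmented objective.
t*f(x) = 4.85*12.59 = 61.0615
Total = 61.0615 - 4.3939 = 56.6676


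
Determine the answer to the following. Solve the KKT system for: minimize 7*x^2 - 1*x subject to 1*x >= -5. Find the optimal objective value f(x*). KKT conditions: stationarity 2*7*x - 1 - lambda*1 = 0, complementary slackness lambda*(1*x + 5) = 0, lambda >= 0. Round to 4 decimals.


Step 1: Try lambda = 0 (constraint inactive).
Stationarity: 2*7*x - 1 = 0
x* = 1/(2*7) = 1/14 = 0.0714 (rounded; the exact value 1/14 is used below)
Check constraint: 1*0.0714 = 0.0714 >= -5 -- satisfied.
Step 2: Compute optimal value.
f(x*) = 7*(1/14)^2 - 1*(1/14) = -0.0357


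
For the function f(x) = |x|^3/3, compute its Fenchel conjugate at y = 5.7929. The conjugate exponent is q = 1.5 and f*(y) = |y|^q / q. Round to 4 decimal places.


The conjugate exponent q satisfies 1/p + 1/q = 1.
p = 3, so q = 3/(3 - 1) = 1.5
|y|^q = 5.7929^1.5 = 13.9426
f*(5.7929) = 13.9426 / 1.5 = 9.2951


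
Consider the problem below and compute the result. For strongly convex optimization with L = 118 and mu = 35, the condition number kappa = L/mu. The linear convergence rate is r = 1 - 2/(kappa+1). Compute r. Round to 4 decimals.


Step 1: Compute the condition number.
kappa = L/mu = 118/35 = 3.3714
Step 2: Compute the convergence rate.
r = 1 - 2/(kappa + 1) = 1 - 2*mu/(L + mu) = (L - mu)/(L + mu) = 83/153 = 0.5425


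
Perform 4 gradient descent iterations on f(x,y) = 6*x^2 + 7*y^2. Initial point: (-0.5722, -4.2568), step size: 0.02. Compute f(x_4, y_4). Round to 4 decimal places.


Gradient descent on f(x,y) = 6*x^2 + 7*y^2.
Starting point: (-0.5722, -4.2568), alpha = 0.02
Step 1: grad_x = 2*6*-0.5722 = -6.8664, grad_y = 2*7*-4.2568 = -59.5952
  x_1 = -0.5722 - 0.02*-6.8664 = -0.4349
  y_1 = -4.2568 - 0.02*-59.5952 = -3.0649
Step 2: grad_x = 2*6*-0.4349 = -5.2185, grad_y = 2*7*-3.0649 = -42.9085
  x_2 = -0.4349 - 0.02*-5.2185 = -0.3305
  y_2 = -3.0649 - 0.02*-42.9085 = -2.2067
Step 3: grad_x = 2*6*-0.3305 = -3.966, grad_y = 2*7*-2.2067 = -30.8942
  x_3 = -0.3305 - 0.02*-3.966 = -0.2512
  y_3 = -2.2067 - 0.02*-30.8942 = -1.5888
Step 4: grad_x = 2*6*-0.2512 = -3.0142, grad_y = 2*7*-1.5888 = -22.2438
  x_4 = -0.2512 - 0.02*-3.0142 = -0.1909
  y_4 = -1.5888 - 0.02*-22.2438 = -1.144
f(-0.1909, -1.144) = 6*(-0.1909)^2 + 7*(-1.144)^2 = 9.3793


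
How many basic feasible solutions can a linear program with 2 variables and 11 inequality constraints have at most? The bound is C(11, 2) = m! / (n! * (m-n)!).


Each vertex corresponds to some choice of n active constraints out of m, so the number of vertices is at most C(m, n) = m! / (n!(m-n)!).
m = 11, n = 2
Numerator: 11 * 10
Denominator: 2! = 2
C(11, 2) = 55


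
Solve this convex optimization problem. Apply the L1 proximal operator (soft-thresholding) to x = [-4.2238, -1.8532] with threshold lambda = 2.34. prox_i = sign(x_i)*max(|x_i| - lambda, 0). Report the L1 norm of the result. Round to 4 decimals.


Soft-thresholding with lambda = 2.34:
prox(-4.2238) = sign(-4.2238)*max(|-4.2238| - 2.34, 0) = -1.8838
prox(-1.8532) = sign(-1.8532)*max(|-1.8532| - 2.34, 0) = 0.0
prox(x) = [-1.8838, 0.0]
||prox(x)||_1 = 1.8838 + 0.0 = 1.8838


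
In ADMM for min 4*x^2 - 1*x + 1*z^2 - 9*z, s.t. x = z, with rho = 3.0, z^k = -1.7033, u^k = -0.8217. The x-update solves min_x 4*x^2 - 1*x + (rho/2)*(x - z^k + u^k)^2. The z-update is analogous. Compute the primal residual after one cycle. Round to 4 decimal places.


ADMM iteration with rho = 3.0, z^k = -1.7033, u^k = -0.8217
Step 1: x-update.
Minimize 4*x^2 - 1*x + (3.0/2)*(x + 1.7033 - 0.8217)^2
FOC: (2*4 + 3.0)*x = 1 + 3.0*(-1.7033 + 0.8217)
x^{k+1} = -0.1495
Step 2: z-update.
Minimize 1*z^2 - 9*z + (3.0/2)*(-0.1495 - z - 0.8217)^2
FOC: (2*1 + 3.0)*z = 9 + 3.0*(-0.1495 - 0.8217)
z^{k+1} = 1.2173
Step 3: u-update.
u^{k+1} = -0.8217 - 0.1495 - 1.2173 = -2.1885
Step 4: Primal residual = |-0.1495 - 1.2173| = 1.3668


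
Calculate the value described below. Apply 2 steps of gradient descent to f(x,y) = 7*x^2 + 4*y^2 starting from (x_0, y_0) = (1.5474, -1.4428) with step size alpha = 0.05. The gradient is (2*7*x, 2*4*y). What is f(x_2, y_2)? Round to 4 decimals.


Gradient descent on f(x,y) = 7*x^2 + 4*y^2.
Starting point: (1.5474, -1.4428), alpha = 0.05
Step 1: grad_x = 2*7*1.5474 = 21.6636, grad_y = 2*4*-1.4428 = -11.5424
  x_1 = 1.5474 - 0.05*21.6636 = 0.4642
  y_1 = -1.4428 - 0.05*-11.5424 = -0.8657
Step 2: grad_x = 2*7*0.4642 = 6.4991, grad_y = 2*4*-0.8657 = -6.9254
  x_2 = 0.4642 - 0.05*6.4991 = 0.1393
  y_2 = -0.8657 - 0.05*-6.9254 = -0.5194
f(0.1393, -0.5194) = 7*0.1393^2 + 4*(-0.5194)^2 = 1.2149


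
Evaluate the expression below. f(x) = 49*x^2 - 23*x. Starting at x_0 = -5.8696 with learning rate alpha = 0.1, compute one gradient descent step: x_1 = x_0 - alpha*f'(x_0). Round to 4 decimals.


We compute the gradient at x_0 and apply the update.
f'(x) = 98*x - 23
f'(-5.8696) = 98*-5.8696 - 23 = -598.2208
x_1 = -5.8696 - 0.1*-598.2208 = 53.9525


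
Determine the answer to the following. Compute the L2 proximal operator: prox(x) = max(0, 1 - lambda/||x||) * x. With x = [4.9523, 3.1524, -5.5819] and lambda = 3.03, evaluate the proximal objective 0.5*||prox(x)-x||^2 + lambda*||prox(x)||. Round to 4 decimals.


Step 1: Compute ||x||.
||x|| = 8.1006
Step 2: Compute scaling factor.
scale = max(0, 1 - 3.03/8.1006) = 0.626
Step 3: prox(x) = [3.0999, 1.9733, -3.494]
||prox(x)|| = 5.0706
Step 4: Proximal objective.
0.5*||prox-x||^2 = 4.5905
lambda*||prox|| = 15.3639
Total = 19.9545


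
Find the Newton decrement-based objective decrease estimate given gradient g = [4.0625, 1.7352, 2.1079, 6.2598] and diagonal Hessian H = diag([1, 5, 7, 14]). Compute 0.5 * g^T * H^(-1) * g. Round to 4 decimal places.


Step 1: H is diagonal, so H^(-1) * g = [4.0625, 0.347, 0.3011, 0.4471].
Step 2: g^T H^(-1) g = sum_i g_i^2 / H_ii
  = (4.0625)^2/1 + (1.7352)^2/5 + (2.1079)^2/7 + (6.2598)^2/14
  = 16.5039 + 0.6022 + 0.6347 + 2.7989 = 20.5398
Step 3: Objective decrease = 0.5 * g^T H^(-1) g = 10.2699


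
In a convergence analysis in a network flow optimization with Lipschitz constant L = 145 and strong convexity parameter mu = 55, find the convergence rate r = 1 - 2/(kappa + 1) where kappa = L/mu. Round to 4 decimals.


Step 1: Compute the condition number.
kappa = L/mu = 145/55 = 2.6364
Step 2: Compute the convergence rate.
r = 1 - 2/(kappa + 1) = 1 - 2*mu/(L + mu) = (L - mu)/(L + mu) = 90/200 = 0.45


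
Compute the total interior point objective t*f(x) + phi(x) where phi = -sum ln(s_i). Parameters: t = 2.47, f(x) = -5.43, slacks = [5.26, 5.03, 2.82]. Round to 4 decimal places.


Step 1: Compute log-barrier.
ln values: [1.6601, 1.6154, 1.0367]
phi = -(1.6601 + 1.6154 + 1.0367) = -4.3123
Step 2: Compute augmented objective.
t*f(x) = 2.47*-5.43 = -13.4121
Total = -13.4121 - 4.3123 = -17.7244


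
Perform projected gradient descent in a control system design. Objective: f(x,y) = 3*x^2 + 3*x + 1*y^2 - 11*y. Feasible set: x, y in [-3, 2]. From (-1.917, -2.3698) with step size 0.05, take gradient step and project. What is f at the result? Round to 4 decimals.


Step 1: Compute gradient at (-1.917, -2.3698).
grad_x = 2*3*-1.917 + 3 = -8.502
grad_y = 2*1*-2.3698 - 11 = -15.7396
Step 2: Gradient step.
x_raw = -1.917 - 0.05*-8.502 = -1.4919
y_raw = -2.3698 - 0.05*-15.7396 = -1.5828
Step 3: Project onto [-3, 2].
x_proj = clip(-1.4919) = -1.4919
y_proj = clip(-1.5828) = -1.5828
Step 4: Evaluate f.
f(-1.4919, -1.5828) = 22.1179


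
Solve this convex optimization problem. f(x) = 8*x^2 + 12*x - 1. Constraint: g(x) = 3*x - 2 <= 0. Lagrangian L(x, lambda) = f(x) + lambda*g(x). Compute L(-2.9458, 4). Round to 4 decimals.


Step 1: Evaluate f(x).
f(-2.9458) = 8*(-2.9458)^2 + 12*(-2.9458) - 1 = 33.0723
Step 2: Evaluate g(x).
g(-2.9458) = 3*-2.9458 - 2 = -10.8374
Step 3: Compute Lagrangian.
L = 33.0723 + 4*-10.8374 = -10.2773


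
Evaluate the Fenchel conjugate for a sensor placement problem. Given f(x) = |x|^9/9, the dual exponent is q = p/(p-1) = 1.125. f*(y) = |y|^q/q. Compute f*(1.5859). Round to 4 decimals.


The conjugate exponent q satisfies 1/p + 1/q = 1.
p = 9, so q = 9/(9 - 1) = 1.125
|y|^q = 1.5859^1.125 = 1.68
f*(1.5859) = 1.68 / 1.125 = 1.4933


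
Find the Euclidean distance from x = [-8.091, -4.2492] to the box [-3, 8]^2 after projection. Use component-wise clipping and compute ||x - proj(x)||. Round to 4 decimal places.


Project each component onto [-3, 8].
clip(-8.091) = -3.0, clip(-4.2492) = -3.0
Projection = [-3.0, -3.0]
Squared diffs: [25.9183, 1.5605]
Distance = sqrt(27.4788) = 5.242


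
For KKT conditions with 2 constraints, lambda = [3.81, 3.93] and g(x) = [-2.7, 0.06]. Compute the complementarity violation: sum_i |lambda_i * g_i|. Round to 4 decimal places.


KKT complementary slackness check:
lambda_1 * g_1 = 3.81 * -2.7 = -10.287
lambda_2 * g_2 = 3.93 * 0.06 = 0.2358
Total violation = 10.287 + 0.2358 = 10.5228


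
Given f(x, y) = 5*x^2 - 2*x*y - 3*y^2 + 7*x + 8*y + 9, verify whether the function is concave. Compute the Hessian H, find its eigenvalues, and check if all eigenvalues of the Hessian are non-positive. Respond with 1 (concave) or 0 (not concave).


The Hessian of f(x,y) = 5*x^2 - 2*x*y - 3*y^2 + 7*x + 8*y + 9 is:
H = [[10, -2], [-2, -6]]
Trace = 10 - 6 = 4
Determinant = 10*-6 - (-2)^2 = -64
Discriminant = (4)^2 - 4*-64 = 272.0
Eigenvalues: lambda_1 = -6.2462, lambda_2 = 10.2462
The function is not concave.

0


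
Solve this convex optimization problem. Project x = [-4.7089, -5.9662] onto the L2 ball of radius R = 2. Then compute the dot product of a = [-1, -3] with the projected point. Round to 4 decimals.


Step 1: Compute ||x|| (intermediates to 6 decimals).
||x|| = sqrt((-4.7089)^2 + (-5.9662)^2) = 7.600611
Step 2: Project.
Since ||x|| > R, scale = R/||x|| = 2/7.600611 = 0.263137, proj(x) = scale * x
proj(x) = [-1.239086, -1.569928]
Step 3: Dot product.
a^T * proj(x) = -1*(-1.239086) - 3*(-1.569928) = 5.9489


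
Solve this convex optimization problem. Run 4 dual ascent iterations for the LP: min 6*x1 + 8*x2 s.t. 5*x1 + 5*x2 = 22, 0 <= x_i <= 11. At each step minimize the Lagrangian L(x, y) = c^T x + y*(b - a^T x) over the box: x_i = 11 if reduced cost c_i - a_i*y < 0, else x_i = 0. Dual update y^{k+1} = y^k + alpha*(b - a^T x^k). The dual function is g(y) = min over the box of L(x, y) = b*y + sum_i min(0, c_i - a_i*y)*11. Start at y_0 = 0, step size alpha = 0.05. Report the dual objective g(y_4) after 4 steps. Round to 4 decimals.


Dual ascent for LP: min 6*x1 + 8*x2, 5*x1 + 5*x2 = 22, 0 <= x_i <= 11
Step 1: y^k = 0.0, reduced costs: (6.0, 8.0)
  x^k = (0.0, 0.0), subgradient = b - a^T x = 22.0
  y^{k+1} = 0.0 + 0.05*22.0 = 1.1
Step 2: y^k = 1.1, reduced costs: (0.5, 2.5)
  x^k = (0.0, 0.0), subgradient = b - a^T x = 22.0
  y^{k+1} = 1.1 + 0.05*22.0 = 2.2
Step 3: y^k = 2.2, reduced costs: (-5.0, -3.0)
  x^k = (11.0, 11.0), subgradient = b - a^T x = -88.0
  y^{k+1} = 2.2 + 0.05*-88.0 = -2.2
Step 4: y^k = -2.2, reduced costs: (17.0, 19.0)
  x^k = (0.0, 0.0), subgradient = b - a^T x = 22.0
  y^{k+1} = -2.2 + 0.05*22.0 = -1.1
Dual objective at y_4 = -1.1: reduced costs (11.5, 13.5), box minimizer x = (0.0, 0.0)
g(y_4) = b*y + (c1 - a1*y)*x1 + (c2 - a2*y)*x2 = 22*(-1.1) + 11.5*0.0 + 13.5*0.0 = -24.2 + 0.0 + 0.0 = -24.2


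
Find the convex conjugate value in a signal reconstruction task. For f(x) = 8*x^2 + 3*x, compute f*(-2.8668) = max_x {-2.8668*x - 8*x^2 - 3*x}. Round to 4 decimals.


f*(y) = sup_x {y*x - a*x^2 - b*x} = sup_x {(y-b)*x - a*x^2}
FOC: (y - b) - 2a*x = 0 => x* = (y - b)/(2a)
x* = (-2.8668 - 3)/(2*8) = -0.3667
f*(-2.8668) = (y-b)^2/(4a) = (-2.8668 - 3)^2/(4*8)
= 34.4193/32 = 1.0756


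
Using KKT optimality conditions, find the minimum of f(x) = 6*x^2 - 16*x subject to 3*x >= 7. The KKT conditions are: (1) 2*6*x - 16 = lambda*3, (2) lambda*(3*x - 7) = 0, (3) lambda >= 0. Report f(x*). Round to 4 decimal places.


Step 1: Try lambda = 0 (constraint inactive).
x_unc = 16/(2*6) = 1.3333
Check: 3*1.3333 = 3.9999 < 7 -- violated!
Step 2: Constraint must be active: 3*x = 7
x* = 7/3 = 2.3333 (rounded; the exact value 7/3 is used below)
lambda = (2*6*(7/3) - 16)/3 = 4.0
Step 3: Compute optimal value.
f(x*) = 6*(7/3)^2 - 16*(7/3) = -4.6667


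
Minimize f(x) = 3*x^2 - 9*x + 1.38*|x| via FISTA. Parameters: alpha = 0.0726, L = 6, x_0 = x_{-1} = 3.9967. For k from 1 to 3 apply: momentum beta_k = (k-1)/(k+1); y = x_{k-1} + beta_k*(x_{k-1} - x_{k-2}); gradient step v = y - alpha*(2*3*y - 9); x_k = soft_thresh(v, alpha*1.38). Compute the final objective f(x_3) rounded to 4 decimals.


FISTA on f(x) = 3*x^2 - 9*x + 1.38*|x|
L = 6, alpha = 0.0726
Iteration 1: beta = 0.0, y = 3.9967 + 0.0*(3.9967 - 3.9967) = 3.9967
  grad(y) = 14.9802, v = y - alpha*grad = 2.9091
  prox(v) = soft_thresh(2.9091, 0.1002) = 2.8089
Iteration 2: beta = 0.3333, y = 2.8089 + 0.3333*(2.8089 - 3.9967) = 2.413
  grad(y) = 5.4782, v = y - alpha*grad = 2.0153
  prox(v) = soft_thresh(2.0153, 0.1002) = 1.9151
Iteration 3: beta = 0.5, y = 1.9151 + 0.5*(1.9151 - 2.8089) = 1.4682
  grad(y) = -0.1907, v = y - alpha*grad = 1.4821
  prox(v) = soft_thresh(1.4821, 0.1002) = 1.3819
f(x_3) = 3*1.3819^2 - 9*1.3819 + 1.38*|1.3819| = -4.8012


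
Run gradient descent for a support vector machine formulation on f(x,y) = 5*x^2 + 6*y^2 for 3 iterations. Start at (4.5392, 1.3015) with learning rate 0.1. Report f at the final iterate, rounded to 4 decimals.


Gradient descent on f(x,y) = 5*x^2 + 6*y^2.
Starting point: (4.5392, 1.3015), alpha = 0.1
Step 1: grad_x = 2*5*4.5392 = 45.392, grad_y = 2*6*1.3015 = 15.618
  x_1 = 4.5392 - 0.1*45.392 = 0.0
  y_1 = 1.3015 - 0.1*15.618 = -0.2603
Step 2: grad_x = 2*5*0.0 = 0.0, grad_y = 2*6*-0.2603 = -3.1236
  x_2 = 0.0 - 0.1*0.0 = 0.0
  y_2 = -0.2603 - 0.1*-3.1236 = 0.0521
Step 3: grad_x = 2*5*0.0 = 0.0, grad_y = 2*6*0.0521 = 0.6247
  x_3 = 0.0 - 0.1*0.0 = 0.0
  y_3 = 0.0521 - 0.1*0.6247 = -0.0104
f(0.0, -0.0104) = 5*0.0^2 + 6*(-0.0104)^2 = 0.0007


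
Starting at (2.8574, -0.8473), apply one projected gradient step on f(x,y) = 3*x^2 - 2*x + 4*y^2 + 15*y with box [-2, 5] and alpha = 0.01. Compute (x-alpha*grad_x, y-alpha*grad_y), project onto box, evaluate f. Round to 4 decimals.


Step 1: Compute gradient at (2.8574, -0.8473).
grad_x = 2*3*2.8574 - 2 = 15.1444
grad_y = 2*4*-0.8473 + 15 = 8.2216
Step 2: Gradient step.
x_raw = 2.8574 - 0.01*15.1444 = 2.706
y_raw = -0.8473 - 0.01*8.2216 = -0.9295
Step 3: Project onto [-2, 5].
x_proj = clip(2.706) = 2.706
y_proj = clip(-0.9295) = -0.9295
Step 4: Evaluate f.
f(2.706, -0.9295) = 6.0679


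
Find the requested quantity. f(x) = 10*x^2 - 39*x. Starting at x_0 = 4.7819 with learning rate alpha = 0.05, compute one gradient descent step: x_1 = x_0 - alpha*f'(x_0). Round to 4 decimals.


We compute the gradient at x_0 and apply the update.
f'(x) = 20*x - 39
f'(4.7819) = 20*4.7819 - 39 = 56.638
x_1 = 4.7819 - 0.05*56.638 = 1.95


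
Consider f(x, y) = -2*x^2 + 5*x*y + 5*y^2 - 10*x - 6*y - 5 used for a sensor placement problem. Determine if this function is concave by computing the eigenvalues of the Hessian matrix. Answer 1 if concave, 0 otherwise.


The Hessian of f(x,y) = -2*x^2 + 5*x*y + 5*y^2 - 10*x - 6*y - 5 is:
H = [[-4, 5], [5, 10]]
Trace = -4 + 10 = 6
Determinant = -4*10 - (5)^2 = -65
Discriminant = (6)^2 - 4*-65 = 296.0
Eigenvalues: lambda_1 = -5.6023, lambda_2 = 11.6023
The function is not concave.

0


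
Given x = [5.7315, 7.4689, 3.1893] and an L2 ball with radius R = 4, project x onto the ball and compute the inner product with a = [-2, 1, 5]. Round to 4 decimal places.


Step 1: Compute ||x|| (intermediates to 6 decimals).
||x|| = sqrt(5.7315^2 + 7.4689^2 + 3.1893^2) = 9.94013
Step 2: Project.
Since ||x|| > R, scale = R/||x|| = 4/9.94013 = 0.402409, proj(x) = scale * x
proj(x) = [2.306407, 3.005553, 1.283403]
Step 3: Dot product.
a^T * proj(x) = -2*2.306407 + 1*3.005553 + 5*1.283403 = 4.8098


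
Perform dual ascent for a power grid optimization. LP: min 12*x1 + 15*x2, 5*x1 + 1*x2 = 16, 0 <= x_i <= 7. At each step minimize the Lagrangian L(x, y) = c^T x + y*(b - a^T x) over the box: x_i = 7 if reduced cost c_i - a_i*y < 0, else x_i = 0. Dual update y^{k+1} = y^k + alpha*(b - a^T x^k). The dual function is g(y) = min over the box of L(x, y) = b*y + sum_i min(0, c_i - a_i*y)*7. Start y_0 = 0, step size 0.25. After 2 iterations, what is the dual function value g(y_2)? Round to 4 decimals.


Dual ascent for LP: min 12*x1 + 15*x2, 5*x1 + 1*x2 = 16, 0 <= x_i <= 7
Step 1: y^k = 0.0, reduced costs: (12.0, 15.0)
  x^k = (0.0, 0.0), subgradient = b - a^T x = 16.0
  y^{k+1} = 0.0 + 0.25*16.0 = 4.0
Step 2: y^k = 4.0, reduced costs: (-8.0, 11.0)
  x^k = (7.0, 0.0), subgradient = b - a^T x = -19.0
  y^{k+1} = 4.0 + 0.25*-19.0 = -0.75
Dual objective at y_2 = -0.75: reduced costs (15.75, 15.75), box minimizer x = (0.0, 0.0)
g(y_2) = b*y + (c1 - a1*y)*x1 + (c2 - a2*y)*x2 = 16*(-0.75) + 15.75*0.0 + 15.75*0.0 = -12.0 + 0.0 + 0.0 = -12.0


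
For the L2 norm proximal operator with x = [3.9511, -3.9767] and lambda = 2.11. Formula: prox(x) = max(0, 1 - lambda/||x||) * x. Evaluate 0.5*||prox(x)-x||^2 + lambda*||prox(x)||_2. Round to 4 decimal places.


Step 1: Compute ||x||.
||x|| = 5.6058
Step 2: Compute scaling factor.
scale = max(0, 1 - 2.11/5.6058) = 0.6236
Step 3: prox(x) = [2.4639, -2.4799]
||prox(x)|| = 3.4958
Step 4: Proximal objective.
0.5*||prox-x||^2 = 2.2261
lambda*||prox|| = 7.3761
Total = 9.6023


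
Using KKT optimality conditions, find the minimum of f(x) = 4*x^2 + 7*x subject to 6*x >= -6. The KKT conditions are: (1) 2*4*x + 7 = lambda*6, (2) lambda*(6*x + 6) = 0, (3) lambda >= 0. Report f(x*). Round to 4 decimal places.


Step 1: Try lambda = 0 (constraint inactive).
Stationarity: 2*4*x + 7 = 0
x* = -7/(2*4) = -0.875
Check constraint: 6*-0.875 = -5.25 >= -6 -- satisfied.
Step 2: Compute optimal value.
f(x*) = 4*(-0.875)^2 + 7*(-0.875) = -3.0625


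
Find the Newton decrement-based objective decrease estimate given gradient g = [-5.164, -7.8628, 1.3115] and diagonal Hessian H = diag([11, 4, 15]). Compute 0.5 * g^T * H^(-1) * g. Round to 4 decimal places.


Step 1: H is diagonal, so H^(-1) * g = [-0.4695, -1.9657, 0.0874].
Step 2: g^T H^(-1) g = sum_i g_i^2 / H_ii
  = (-5.164)^2/11 + (-7.8628)^2/4 + (1.3115)^2/15
  = 2.4243 + 15.4559 + 0.1147 = 17.9948
Step 3: Objective decrease = 0.5 * g^T H^(-1) g = 8.9974


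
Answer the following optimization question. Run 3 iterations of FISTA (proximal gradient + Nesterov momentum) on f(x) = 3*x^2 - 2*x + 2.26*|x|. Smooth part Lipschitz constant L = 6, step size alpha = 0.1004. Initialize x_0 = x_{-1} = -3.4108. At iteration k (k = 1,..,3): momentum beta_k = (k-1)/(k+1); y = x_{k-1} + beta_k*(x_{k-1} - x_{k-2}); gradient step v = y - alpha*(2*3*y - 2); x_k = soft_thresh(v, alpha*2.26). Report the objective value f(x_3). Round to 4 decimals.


FISTA on f(x) = 3*x^2 - 2*x + 2.26*|x|
L = 6, alpha = 0.1004
Iteration 1: beta = 0.0, y = -3.4108 + 0.0*(-3.4108 + 3.4108) = -3.4108
  grad(y) = -22.4648, v = y - alpha*grad = -1.1553
  prox(v) = soft_thresh(-1.1553, 0.2269) = -0.9284
Iteration 2: beta = 0.3333, y = -0.9284 + 0.3333*(-0.9284 + 3.4108) = -0.101
  grad(y) = -2.6058, v = y - alpha*grad = 0.1607
  prox(v) = soft_thresh(0.1607, 0.2269) = 0.0
Iteration 3: beta = 0.5, y = 0.0 + 0.5*(0.0 + 0.9284) = 0.4642
  grad(y) = 0.7853, v = y - alpha*grad = 0.3854
  prox(v) = soft_thresh(0.3854, 0.2269) = 0.1585
f(x_3) = 3*0.1585^2 - 2*0.1585 + 2.26*|0.1585| = 0.1165


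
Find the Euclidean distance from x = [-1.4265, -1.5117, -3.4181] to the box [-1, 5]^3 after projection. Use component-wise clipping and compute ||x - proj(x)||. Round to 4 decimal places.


Project each component onto [-1, 5].
clip(-1.4265) = -1.0, clip(-1.5117) = -1.0, clip(-3.4181) = -1.0
Projection = [-1.0, -1.0, -1.0]
Squared diffs: [0.1819, 0.2618, 5.8472]
Distance = sqrt(6.2909) = 2.5082


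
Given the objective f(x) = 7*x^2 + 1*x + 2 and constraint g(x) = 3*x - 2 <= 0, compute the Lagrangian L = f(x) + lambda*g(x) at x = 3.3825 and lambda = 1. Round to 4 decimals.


Step 1: Evaluate f(x).
f(3.3825) = 7*3.3825^2 + 1*3.3825 + 2 = 85.4716
Step 2: Evaluate g(x).
g(3.3825) = 3*3.3825 - 2 = 8.1475
Step 3: Compute Lagrangian.
L = 85.4716 + 1*8.1475 = 93.6191


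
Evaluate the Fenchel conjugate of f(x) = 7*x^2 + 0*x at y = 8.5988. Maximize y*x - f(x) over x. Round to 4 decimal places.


f*(y) = sup_x {y*x - a*x^2 - b*x} = sup_x {(y-b)*x - a*x^2}
FOC: (y - b) - 2a*x = 0 => x* = (y - b)/(2a)
x* = (8.5988 - 0)/(2*7) = 0.6142
f*(8.5988) = (y-b)^2/(4a) = (8.5988 - 0)^2/(4*7)
= 73.9394/28 = 2.6407


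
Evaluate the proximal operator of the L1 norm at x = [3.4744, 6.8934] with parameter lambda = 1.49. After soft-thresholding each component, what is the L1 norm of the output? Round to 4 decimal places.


Soft-thresholding with lambda = 1.49:
prox(3.4744) = sign(3.4744)*max(|3.4744| - 1.49, 0) = 1.9844
prox(6.8934) = sign(6.8934)*max(|6.8934| - 1.49, 0) = 5.4034
prox(x) = [1.9844, 5.4034]
||prox(x)||_1 = 1.9844 + 5.4034 = 7.3878


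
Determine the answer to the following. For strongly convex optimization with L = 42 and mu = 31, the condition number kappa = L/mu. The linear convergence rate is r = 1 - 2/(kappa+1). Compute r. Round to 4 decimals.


Step 1: Compute the condition number.
kappa = L/mu = 42/31 = 1.3548
Step 2: Compute the convergence rate.
r = 1 - 2/(kappa + 1) = 1 - 2*mu/(L + mu) = (L - mu)/(L + mu) = 11/73 = 0.1507


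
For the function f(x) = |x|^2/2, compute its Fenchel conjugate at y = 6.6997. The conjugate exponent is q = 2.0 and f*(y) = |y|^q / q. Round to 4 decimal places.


The conjugate exponent q satisfies 1/p + 1/q = 1.
p = 2, so q = 2/(2 - 1) = 2.0
|y|^q = 6.6997^2.0 = 44.886
f*(6.6997) = 44.886 / 2.0 = 22.443


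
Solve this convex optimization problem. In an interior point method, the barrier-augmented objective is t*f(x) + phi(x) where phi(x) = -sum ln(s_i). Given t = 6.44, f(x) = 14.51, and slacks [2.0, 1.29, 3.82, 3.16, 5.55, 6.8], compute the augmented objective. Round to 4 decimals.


Step 1: Compute log-barrier.
ln values: [0.6931, 0.2546, 1.3403, 1.1506, 1.7138, 1.9169]
phi = -(0.6931 + 0.2546 + 1.3403 + 1.1506 + 1.7138 + 1.9169) = -7.0693
Step 2: Compute augmented objective.
t*f(x) = 6.44*14.51 = 93.4444
Total = 93.4444 - 7.0693 = 86.3751


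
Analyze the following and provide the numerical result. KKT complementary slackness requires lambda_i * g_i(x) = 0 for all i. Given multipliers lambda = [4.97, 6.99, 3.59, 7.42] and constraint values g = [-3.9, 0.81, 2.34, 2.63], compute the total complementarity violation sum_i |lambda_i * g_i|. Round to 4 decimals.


KKT complementary slackness check:
lambda_1 * g_1 = 4.97 * -3.9 = -19.383
lambda_2 * g_2 = 6.99 * 0.81 = 5.6619
lambda_3 * g_3 = 3.59 * 2.34 = 8.4006
lambda_4 * g_4 = 7.42 * 2.63 = 19.5146
Total violation = 19.383 + 5.6619 + 8.4006 + 19.5146 = 52.9601


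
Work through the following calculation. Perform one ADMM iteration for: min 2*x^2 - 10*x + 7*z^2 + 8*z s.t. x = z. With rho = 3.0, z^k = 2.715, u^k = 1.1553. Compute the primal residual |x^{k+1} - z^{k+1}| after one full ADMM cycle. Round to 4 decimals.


ADMM iteration with rho = 3.0, z^k = 2.715, u^k = 1.1553
Step 1: x-update.
Minimize 2*x^2 - 10*x + (3.0/2)*(x - 2.715 + 1.1553)^2
FOC: (2*2 + 3.0)*x = 10 + 3.0*(2.715 - 1.1553)
x^{k+1} = 2.097
Step 2: z-update.
Minimize 7*z^2 + 8*z + (3.0/2)*(2.097 - z + 1.1553)^2
FOC: (2*7 + 3.0)*z = -8 + 3.0*(2.097 + 1.1553)
z^{k+1} = 0.1033
Step 3: u-update.
u^{k+1} = 1.1553 + 2.097 - 0.1033 = 3.149
Step 4: Primal residual = |2.097 - 0.1033| = 1.9937


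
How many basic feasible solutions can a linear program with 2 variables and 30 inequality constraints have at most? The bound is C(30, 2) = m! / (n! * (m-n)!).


Each vertex corresponds to some choice of n active constraints out of m, so the number of vertices is at most C(m, n) = m! / (n!(m-n)!).
m = 30, n = 2
Numerator: 30 * 29
Denominator: 2! = 2
C(30, 2) = 435


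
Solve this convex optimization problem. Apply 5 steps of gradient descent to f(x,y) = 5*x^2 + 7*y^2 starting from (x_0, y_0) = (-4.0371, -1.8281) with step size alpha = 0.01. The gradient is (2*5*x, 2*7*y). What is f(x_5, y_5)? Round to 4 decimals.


Gradient descent on f(x,y) = 5*x^2 + 7*y^2.
Starting point: (-4.0371, -1.8281), alpha = 0.01
Step 1: grad_x = 2*5*-4.0371 = -40.371, grad_y = 2*7*-1.8281 = -25.5934
  x_1 = -4.0371 - 0.01*-40.371 = -3.6334
  y_1 = -1.8281 - 0.01*-25.5934 = -1.5722
Step 2: grad_x = 2*5*-3.6334 = -36.3339, grad_y = 2*7*-1.5722 = -22.0103
  x_2 = -3.6334 - 0.01*-36.3339 = -3.2701
  y_2 = -1.5722 - 0.01*-22.0103 = -1.3521
Step 3: grad_x = 2*5*-3.2701 = -32.7005, grad_y = 2*7*-1.3521 = -18.9289
  x_3 = -3.2701 - 0.01*-32.7005 = -2.943
  y_3 = -1.3521 - 0.01*-18.9289 = -1.1628
Step 4: grad_x = 2*5*-2.943 = -29.4305, grad_y = 2*7*-1.1628 = -16.2788
  x_4 = -2.943 - 0.01*-29.4305 = -2.6487
  y_4 = -1.1628 - 0.01*-16.2788 = -1.0
Step 5: grad_x = 2*5*-2.6487 = -26.4874, grad_y = 2*7*-1.0 = -13.9998
  x_5 = -2.6487 - 0.01*-26.4874 = -2.3839
  y_5 = -1.0 - 0.01*-13.9998 = -0.86
f(-2.3839, -0.86) = 5*(-2.3839)^2 + 7*(-0.86)^2 = 33.5912


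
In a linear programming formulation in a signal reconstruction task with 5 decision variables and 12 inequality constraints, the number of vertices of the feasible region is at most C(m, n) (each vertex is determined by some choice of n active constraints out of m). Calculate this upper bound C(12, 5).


Each vertex corresponds to some choice of n active constraints out of m, so the number of vertices is at most C(m, n) = m! / (n!(m-n)!).
m = 12, n = 5
Numerator: 12 * 11 * 10 * 9 * 8
Denominator: 5! = 120
C(12, 5) = 792


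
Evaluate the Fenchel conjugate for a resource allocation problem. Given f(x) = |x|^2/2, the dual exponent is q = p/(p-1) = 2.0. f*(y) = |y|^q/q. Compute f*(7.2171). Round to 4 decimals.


The conjugate exponent q satisfies 1/p + 1/q = 1.
p = 2, so q = 2/(2 - 1) = 2.0
|y|^q = 7.2171^2.0 = 52.0865
f*(7.2171) = 52.0865 / 2.0 = 26.0433


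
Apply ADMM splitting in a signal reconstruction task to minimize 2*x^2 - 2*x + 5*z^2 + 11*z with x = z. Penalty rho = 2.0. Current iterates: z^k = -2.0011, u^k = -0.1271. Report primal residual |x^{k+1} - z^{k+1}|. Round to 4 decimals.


ADMM iteration with rho = 2.0, z^k = -2.0011, u^k = -0.1271
Step 1: x-update.
Minimize 2*x^2 - 2*x + (2.0/2)*(x + 2.0011 - 0.1271)^2
FOC: (2*2 + 2.0)*x = 2 + 2.0*(-2.0011 + 0.1271)
x^{k+1} = -0.2913
Step 2: z-update.
Minimize 5*z^2 + 11*z + (2.0/2)*(-0.2913 - z - 0.1271)^2
FOC: (2*5 + 2.0)*z = -11 + 2.0*(-0.2913 - 0.1271)
z^{k+1} = -0.9864
Step 3: u-update.
u^{k+1} = -0.1271 - 0.2913 + 0.9864 = 0.568
Step 4: Primal residual = |-0.2913 + 0.9864| = 0.6951


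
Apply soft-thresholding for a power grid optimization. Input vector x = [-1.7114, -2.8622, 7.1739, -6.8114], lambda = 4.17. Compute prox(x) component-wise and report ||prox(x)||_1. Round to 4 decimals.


Soft-thresholding with lambda = 4.17:
prox(-1.7114) = sign(-1.7114)*max(|-1.7114| - 4.17, 0) = 0.0
prox(-2.8622) = sign(-2.8622)*max(|-2.8622| - 4.17, 0) = 0.0
prox(7.1739) = sign(7.1739)*max(|7.1739| - 4.17, 0) = 3.0039
prox(-6.8114) = sign(-6.8114)*max(|-6.8114| - 4.17, 0) = -2.6414
prox(x) = [0.0, 0.0, 3.0039, -2.6414]
||prox(x)||_1 = 0.0 + 0.0 + 3.0039 + 2.6414 = 5.6453


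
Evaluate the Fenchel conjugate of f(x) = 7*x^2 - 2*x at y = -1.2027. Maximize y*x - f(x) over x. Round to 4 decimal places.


f*(y) = sup_x {y*x - a*x^2 - b*x} = sup_x {(y-b)*x - a*x^2}
FOC: (y - b) - 2a*x = 0 => x* = (y - b)/(2a)
x* = (-1.2027 + 2)/(2*7) = 0.057
f*(-1.2027) = (y-b)^2/(4a) = (-1.2027 + 2)^2/(4*7)
= 0.6357/28 = 0.0227


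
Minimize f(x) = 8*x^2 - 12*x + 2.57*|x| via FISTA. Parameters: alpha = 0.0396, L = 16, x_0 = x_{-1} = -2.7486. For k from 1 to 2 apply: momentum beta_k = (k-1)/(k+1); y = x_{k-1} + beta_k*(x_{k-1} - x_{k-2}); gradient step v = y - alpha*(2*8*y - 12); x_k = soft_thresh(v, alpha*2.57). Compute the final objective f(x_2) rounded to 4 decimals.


FISTA on f(x) = 8*x^2 - 12*x + 2.57*|x|
L = 16, alpha = 0.0396
Iteration 1: beta = 0.0, y = -2.7486 + 0.0*(-2.7486 + 2.7486) = -2.7486
  grad(y) = -55.9776, v = y - alpha*grad = -0.5319
  prox(v) = soft_thresh(-0.5319, 0.1018) = -0.4301
Iteration 2: beta = 0.3333, y = -0.4301 + 0.3333*(-0.4301 + 2.7486) = 0.3427
  grad(y) = -6.5166, v = y - alpha*grad = 0.6008
  prox(v) = soft_thresh(0.6008, 0.1018) = 0.499
f(x_2) = 8*0.499^2 - 12*0.499 + 2.57*|0.499| = -2.7136


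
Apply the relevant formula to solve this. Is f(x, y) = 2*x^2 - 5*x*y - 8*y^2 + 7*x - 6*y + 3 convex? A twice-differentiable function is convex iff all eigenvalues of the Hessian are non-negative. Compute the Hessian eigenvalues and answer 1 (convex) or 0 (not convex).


The Hessian of f(x,y) = 2*x^2 - 5*x*y - 8*y^2 + 7*x - 6*y + 3 is:
H = [[4, -5], [-5, -16]]
Trace = 4 - 16 = -12
Determinant = 4*-16 - (-5)^2 = -89
Discriminant = (-12)^2 - 4*-89 = 500.0
Eigenvalues: lambda_1 = -17.1803, lambda_2 = 5.1803
The function is not convex.

0


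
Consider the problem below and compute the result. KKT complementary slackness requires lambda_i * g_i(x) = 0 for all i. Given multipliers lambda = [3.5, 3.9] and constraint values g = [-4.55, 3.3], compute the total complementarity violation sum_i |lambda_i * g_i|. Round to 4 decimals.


KKT complementary slackness check:
lambda_1 * g_1 = 3.5 * -4.55 = -15.925
lambda_2 * g_2 = 3.9 * 3.3 = 12.87
Total violation = 15.925 + 12.87 = 28.795


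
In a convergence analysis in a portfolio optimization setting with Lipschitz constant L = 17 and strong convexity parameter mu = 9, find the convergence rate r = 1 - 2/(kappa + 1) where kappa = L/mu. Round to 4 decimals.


Step 1: Compute the condition number.
kappa = L/mu = 17/9 = 1.8889
Step 2: Compute the convergence rate.
r = 1 - 2/(kappa + 1) = 1 - 2*mu/(L + mu) = (L - mu)/(L + mu) = 8/26 = 0.3077


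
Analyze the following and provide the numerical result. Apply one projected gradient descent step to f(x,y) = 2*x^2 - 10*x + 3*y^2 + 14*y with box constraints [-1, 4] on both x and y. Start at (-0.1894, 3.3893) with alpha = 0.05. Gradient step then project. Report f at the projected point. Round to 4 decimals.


Step 1: Compute gradient at (-0.1894, 3.3893).
grad_x = 2*2*-0.1894 - 10 = -10.7576
grad_y = 2*3*3.3893 + 14 = 34.3358
Step 2: Gradient step.
x_raw = -0.1894 - 0.05*-10.7576 = 0.3485
y_raw = 3.3893 - 0.05*34.3358 = 1.6725
Step 3: Project onto [-1, 4].
x_proj = clip(0.3485) = 0.3485
y_proj = clip(1.6725) = 1.6725
Step 4: Evaluate f.
f(0.3485, 1.6725) = 28.5651


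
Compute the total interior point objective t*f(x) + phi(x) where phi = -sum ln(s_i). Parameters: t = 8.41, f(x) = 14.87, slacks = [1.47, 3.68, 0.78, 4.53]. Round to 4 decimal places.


Step 1: Compute log-barrier.
ln values: [0.3853, 1.3029, -0.2485, 1.5107]
phi = -(0.3853 + 1.3029 - 0.2485 + 1.5107) = -2.9504
Step 2: Compute augmented objective.
t*f(x) = 8.41*14.87 = 125.0567
Total = 125.0567 - 2.9504 = 122.1063


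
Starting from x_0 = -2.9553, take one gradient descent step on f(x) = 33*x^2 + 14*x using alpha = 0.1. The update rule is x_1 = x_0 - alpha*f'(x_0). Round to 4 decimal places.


We compute the gradient at x_0 and apply the update.
f'(x) = 66*x + 14
f'(-2.9553) = 66*-2.9553 + 14 = -181.0498
x_1 = -2.9553 - 0.1*-181.0498 = 15.1497
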